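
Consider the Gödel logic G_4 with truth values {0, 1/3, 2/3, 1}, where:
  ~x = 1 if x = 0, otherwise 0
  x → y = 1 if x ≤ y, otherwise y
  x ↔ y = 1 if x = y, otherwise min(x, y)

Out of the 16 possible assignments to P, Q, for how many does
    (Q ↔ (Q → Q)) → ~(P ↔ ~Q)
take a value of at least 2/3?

P = 0, Q = 0 ↦ 1  ≥
P = 0, Q = 1/3 ↦ 0  <
P = 0, Q = 2/3 ↦ 0  <
P = 0, Q = 1 ↦ 0  <
P = 1/3, Q = 0 ↦ 1  ≥
P = 1/3, Q = 1/3 ↦ 1  ≥
P = 1/3, Q = 2/3 ↦ 1  ≥
P = 1/3, Q = 1 ↦ 1  ≥
P = 2/3, Q = 0 ↦ 1  ≥
P = 2/3, Q = 1/3 ↦ 1  ≥
P = 2/3, Q = 2/3 ↦ 1  ≥
P = 2/3, Q = 1 ↦ 1  ≥
P = 1, Q = 0 ↦ 1  ≥
P = 1, Q = 1/3 ↦ 1  ≥
P = 1, Q = 2/3 ↦ 1  ≥
P = 1, Q = 1 ↦ 1  ≥
So 13 of the 16 assignments meet the threshold.

13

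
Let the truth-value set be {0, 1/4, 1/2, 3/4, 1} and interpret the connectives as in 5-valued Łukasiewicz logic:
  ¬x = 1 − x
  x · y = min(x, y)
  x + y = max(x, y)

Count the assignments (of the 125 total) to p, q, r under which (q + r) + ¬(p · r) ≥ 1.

77

value 1: 77 assignments (counts)
value 3/4: 39 assignments
value 1/2: 9 assignments
So 77 of the 125 assignments meet the threshold.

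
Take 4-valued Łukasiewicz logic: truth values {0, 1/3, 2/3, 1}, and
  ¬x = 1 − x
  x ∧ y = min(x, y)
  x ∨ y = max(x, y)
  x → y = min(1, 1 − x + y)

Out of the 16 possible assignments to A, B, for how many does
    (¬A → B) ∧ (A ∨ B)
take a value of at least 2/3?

A = 0, B = 0 ↦ 0  <
A = 0, B = 1/3 ↦ 1/3  <
A = 0, B = 2/3 ↦ 2/3  ≥
A = 0, B = 1 ↦ 1  ≥
A = 1/3, B = 0 ↦ 1/3  <
A = 1/3, B = 1/3 ↦ 1/3  <
A = 1/3, B = 2/3 ↦ 2/3  ≥
A = 1/3, B = 1 ↦ 1  ≥
A = 2/3, B = 0 ↦ 2/3  ≥
A = 2/3, B = 1/3 ↦ 2/3  ≥
A = 2/3, B = 2/3 ↦ 2/3  ≥
A = 2/3, B = 1 ↦ 1  ≥
A = 1, B = 0 ↦ 1  ≥
A = 1, B = 1/3 ↦ 1  ≥
A = 1, B = 2/3 ↦ 1  ≥
A = 1, B = 1 ↦ 1  ≥
So 12 of the 16 assignments meet the threshold.

12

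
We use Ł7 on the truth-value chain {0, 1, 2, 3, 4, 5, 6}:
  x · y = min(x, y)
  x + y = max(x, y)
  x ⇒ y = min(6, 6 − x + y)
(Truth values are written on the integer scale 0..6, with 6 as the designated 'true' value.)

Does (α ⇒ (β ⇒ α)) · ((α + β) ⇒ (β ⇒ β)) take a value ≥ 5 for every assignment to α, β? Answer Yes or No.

At α = 0, β = 5, for instance:
β ⇒ α = 5 ⇒ 0 = 1
α ⇒ (β ⇒ α) = 0 ⇒ 1 = 6
α + β = 0 + 5 = 5
β ⇒ β = 5 ⇒ 5 = 6
(α + β) ⇒ (β ⇒ β) = 5 ⇒ 6 = 6
(α ⇒ (β ⇒ α)) · ((α + β) ⇒ (β ⇒ β)) = 6 · 6 = 6
and checking the remaining 48 assignments likewise gives ≥ 5 in every case.

Yes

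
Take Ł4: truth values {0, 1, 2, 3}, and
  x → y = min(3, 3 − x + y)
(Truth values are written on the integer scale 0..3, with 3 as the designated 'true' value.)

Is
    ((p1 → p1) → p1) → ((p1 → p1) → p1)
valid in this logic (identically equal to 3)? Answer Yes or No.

Yes

p1 = 0 ↦ 3
p1 = 1 ↦ 3
p1 = 2 ↦ 3
p1 = 3 ↦ 3
Every assignment gives a value ≥ 3.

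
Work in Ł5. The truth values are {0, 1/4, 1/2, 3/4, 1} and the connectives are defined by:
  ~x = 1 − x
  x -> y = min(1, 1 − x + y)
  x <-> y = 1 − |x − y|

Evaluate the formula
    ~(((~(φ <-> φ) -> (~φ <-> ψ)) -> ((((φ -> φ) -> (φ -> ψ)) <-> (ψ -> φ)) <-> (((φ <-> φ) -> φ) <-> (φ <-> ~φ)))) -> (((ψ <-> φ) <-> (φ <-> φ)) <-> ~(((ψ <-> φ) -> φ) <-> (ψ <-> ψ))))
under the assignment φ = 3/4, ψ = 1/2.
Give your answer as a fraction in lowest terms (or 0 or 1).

φ <-> φ = 3/4 <-> 3/4 = 1
~(φ <-> φ) = ~1 = 0
~φ = ~3/4 = 1/4
~φ <-> ψ = 1/4 <-> 1/2 = 3/4
~(φ <-> φ) -> (~φ <-> ψ) = 0 -> 3/4 = 1
φ -> φ = 3/4 -> 3/4 = 1
φ -> ψ = 3/4 -> 1/2 = 3/4
(φ -> φ) -> (φ -> ψ) = 1 -> 3/4 = 3/4
ψ -> φ = 1/2 -> 3/4 = 1
((φ -> φ) -> (φ -> ψ)) <-> (ψ -> φ) = 3/4 <-> 1 = 3/4
φ <-> φ = 3/4 <-> 3/4 = 1
(φ <-> φ) -> φ = 1 -> 3/4 = 3/4
~φ = ~3/4 = 1/4
φ <-> ~φ = 3/4 <-> 1/4 = 1/2
((φ <-> φ) -> φ) <-> (φ <-> ~φ) = 3/4 <-> 1/2 = 3/4
(((φ -> φ) -> (φ -> ψ)) <-> (ψ -> φ)) <-> (((φ <-> φ) -> φ) <-> (φ <-> ~φ)) = 3/4 <-> 3/4 = 1
(~(φ <-> φ) -> (~φ <-> ψ)) -> ((((φ -> φ) -> (φ -> ψ)) <-> (ψ -> φ)) <-> (((φ <-> φ) -> φ) <-> (φ <-> ~φ))) = 1 -> 1 = 1
ψ <-> φ = 1/2 <-> 3/4 = 3/4
φ <-> φ = 3/4 <-> 3/4 = 1
(ψ <-> φ) <-> (φ <-> φ) = 3/4 <-> 1 = 3/4
ψ <-> φ = 1/2 <-> 3/4 = 3/4
(ψ <-> φ) -> φ = 3/4 -> 3/4 = 1
ψ <-> ψ = 1/2 <-> 1/2 = 1
((ψ <-> φ) -> φ) <-> (ψ <-> ψ) = 1 <-> 1 = 1
~(((ψ <-> φ) -> φ) <-> (ψ <-> ψ)) = ~1 = 0
((ψ <-> φ) <-> (φ <-> φ)) <-> ~(((ψ <-> φ) -> φ) <-> (ψ <-> ψ)) = 3/4 <-> 0 = 1/4
((~(φ <-> φ) -> (~φ <-> ψ)) -> ((((φ -> φ) -> (φ -> ψ)) <-> (ψ -> φ)) <-> (((φ <-> φ) -> φ) <-> (φ <-> ~φ)))) -> (((ψ <-> φ) <-> (φ <-> φ)) <-> ~(((ψ <-> φ) -> φ) <-> (ψ <-> ψ))) = 1 -> 1/4 = 1/4
~(((~(φ <-> φ) -> (~φ <-> ψ)) -> ((((φ -> φ) -> (φ -> ψ)) <-> (ψ -> φ)) <-> (((φ <-> φ) -> φ) <-> (φ <-> ~φ)))) -> (((ψ <-> φ) <-> (φ <-> φ)) <-> ~(((ψ <-> φ) -> φ) <-> (ψ <-> ψ)))) = ~1/4 = 3/4

3/4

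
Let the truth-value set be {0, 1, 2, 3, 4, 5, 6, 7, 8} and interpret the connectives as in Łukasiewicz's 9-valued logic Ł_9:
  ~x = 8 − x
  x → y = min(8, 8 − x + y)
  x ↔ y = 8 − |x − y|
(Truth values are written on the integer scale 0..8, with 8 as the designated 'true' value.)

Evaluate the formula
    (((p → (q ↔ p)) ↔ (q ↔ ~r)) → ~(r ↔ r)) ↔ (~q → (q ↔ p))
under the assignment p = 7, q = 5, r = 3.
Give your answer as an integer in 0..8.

q ↔ p = 5 ↔ 7 = 6
p → (q ↔ p) = 7 → 6 = 7
~r = ~3 = 5
q ↔ ~r = 5 ↔ 5 = 8
(p → (q ↔ p)) ↔ (q ↔ ~r) = 7 ↔ 8 = 7
r ↔ r = 3 ↔ 3 = 8
~(r ↔ r) = ~8 = 0
((p → (q ↔ p)) ↔ (q ↔ ~r)) → ~(r ↔ r) = 7 → 0 = 1
~q = ~5 = 3
q ↔ p = 5 ↔ 7 = 6
~q → (q ↔ p) = 3 → 6 = 8
(((p → (q ↔ p)) ↔ (q ↔ ~r)) → ~(r ↔ r)) ↔ (~q → (q ↔ p)) = 1 ↔ 8 = 1

1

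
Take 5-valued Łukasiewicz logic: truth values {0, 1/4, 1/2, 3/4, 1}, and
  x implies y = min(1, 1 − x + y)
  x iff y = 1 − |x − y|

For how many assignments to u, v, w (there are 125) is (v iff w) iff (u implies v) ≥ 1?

29

value 1: 29 assignments (counts)
value 3/4: 44 assignments
value 1/2: 29 assignments
value 1/4: 16 assignments
value 0: 7 assignments
So 29 of the 125 assignments meet the threshold.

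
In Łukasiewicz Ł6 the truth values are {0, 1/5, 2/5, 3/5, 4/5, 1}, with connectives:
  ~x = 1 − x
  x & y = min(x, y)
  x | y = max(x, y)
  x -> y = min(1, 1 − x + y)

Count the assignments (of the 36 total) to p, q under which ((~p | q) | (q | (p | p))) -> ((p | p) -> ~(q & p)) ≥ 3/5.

value 1: 27 assignments (counts)
value 4/5: 3 assignments (counts)
value 3/5: 2 assignments (counts)
value 2/5: 2 assignments
value 1/5: 1 assignment
value 0: 1 assignment
So 32 of the 36 assignments meet the threshold.

32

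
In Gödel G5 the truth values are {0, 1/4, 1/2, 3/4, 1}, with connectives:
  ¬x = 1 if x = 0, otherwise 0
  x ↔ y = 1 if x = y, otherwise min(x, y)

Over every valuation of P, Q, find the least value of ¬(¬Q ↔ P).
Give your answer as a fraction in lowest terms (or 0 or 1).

0

Take P = 0, Q = 1/4:
¬Q = ¬1/4 = 0
¬Q ↔ P = 0 ↔ 0 = 1
¬(¬Q ↔ P) = ¬1 = 0
No assignment yields a value below 0, so this is the minimum.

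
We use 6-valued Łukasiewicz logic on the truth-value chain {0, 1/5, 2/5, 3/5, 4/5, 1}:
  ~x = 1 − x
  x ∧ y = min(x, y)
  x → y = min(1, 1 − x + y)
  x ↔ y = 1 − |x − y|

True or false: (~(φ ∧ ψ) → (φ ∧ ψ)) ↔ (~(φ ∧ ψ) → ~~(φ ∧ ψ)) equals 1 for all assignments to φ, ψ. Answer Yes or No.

At φ = 3/5, ψ = 1, for instance:
φ ∧ ψ = 3/5 ∧ 1 = 3/5
~(φ ∧ ψ) = ~3/5 = 2/5
φ ∧ ψ = 3/5 ∧ 1 = 3/5
~(φ ∧ ψ) → (φ ∧ ψ) = 2/5 → 3/5 = 1
~(φ ∧ ψ) = ~3/5 = 2/5
~~(φ ∧ ψ) = ~2/5 = 3/5
~(φ ∧ ψ) → ~~(φ ∧ ψ) = 2/5 → 3/5 = 1
(~(φ ∧ ψ) → (φ ∧ ψ)) ↔ (~(φ ∧ ψ) → ~~(φ ∧ ψ)) = 1 ↔ 1 = 1
and checking the remaining 35 assignments likewise gives ≥ 1 in every case.

Yes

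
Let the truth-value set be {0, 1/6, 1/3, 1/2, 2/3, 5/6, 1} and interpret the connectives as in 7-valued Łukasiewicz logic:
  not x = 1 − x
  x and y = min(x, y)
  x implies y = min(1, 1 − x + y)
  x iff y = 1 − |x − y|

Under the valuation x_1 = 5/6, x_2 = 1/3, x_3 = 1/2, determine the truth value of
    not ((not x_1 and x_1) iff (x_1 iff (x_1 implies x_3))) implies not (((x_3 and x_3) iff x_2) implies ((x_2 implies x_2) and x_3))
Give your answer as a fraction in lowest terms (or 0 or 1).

2/3

not x_1 = not 5/6 = 1/6
not x_1 and x_1 = 1/6 and 5/6 = 1/6
x_1 implies x_3 = 5/6 implies 1/2 = 2/3
x_1 iff (x_1 implies x_3) = 5/6 iff 2/3 = 5/6
(not x_1 and x_1) iff (x_1 iff (x_1 implies x_3)) = 1/6 iff 5/6 = 1/3
not ((not x_1 and x_1) iff (x_1 iff (x_1 implies x_3))) = not 1/3 = 2/3
x_3 and x_3 = 1/2 and 1/2 = 1/2
(x_3 and x_3) iff x_2 = 1/2 iff 1/3 = 5/6
x_2 implies x_2 = 1/3 implies 1/3 = 1
(x_2 implies x_2) and x_3 = 1 and 1/2 = 1/2
((x_3 and x_3) iff x_2) implies ((x_2 implies x_2) and x_3) = 5/6 implies 1/2 = 2/3
not (((x_3 and x_3) iff x_2) implies ((x_2 implies x_2) and x_3)) = not 2/3 = 1/3
not ((not x_1 and x_1) iff (x_1 iff (x_1 implies x_3))) implies not (((x_3 and x_3) iff x_2) implies ((x_2 implies x_2) and x_3)) = 2/3 implies 1/3 = 2/3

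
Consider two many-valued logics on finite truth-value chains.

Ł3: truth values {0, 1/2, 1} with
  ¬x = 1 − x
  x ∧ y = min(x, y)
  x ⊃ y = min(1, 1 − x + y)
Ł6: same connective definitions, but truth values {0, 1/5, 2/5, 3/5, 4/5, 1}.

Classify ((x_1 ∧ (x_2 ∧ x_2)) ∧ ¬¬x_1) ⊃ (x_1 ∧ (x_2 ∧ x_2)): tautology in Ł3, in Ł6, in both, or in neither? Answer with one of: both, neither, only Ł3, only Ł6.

In Ł3: every assignment gives 1 — tautology.
In Ł6: every assignment gives 1 — tautology.

both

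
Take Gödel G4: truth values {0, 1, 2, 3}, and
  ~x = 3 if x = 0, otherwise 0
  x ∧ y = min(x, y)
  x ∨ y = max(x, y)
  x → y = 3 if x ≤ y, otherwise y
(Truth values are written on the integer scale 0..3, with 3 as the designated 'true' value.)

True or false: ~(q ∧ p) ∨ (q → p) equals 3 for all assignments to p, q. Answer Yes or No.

Counterexample: take p = 1, q = 2.
q ∧ p = 2 ∧ 1 = 1
~(q ∧ p) = ~1 = 0
q → p = 2 → 1 = 1
~(q ∧ p) ∨ (q → p) = 0 ∨ 1 = 1
This gives 1 ≠ 3.

No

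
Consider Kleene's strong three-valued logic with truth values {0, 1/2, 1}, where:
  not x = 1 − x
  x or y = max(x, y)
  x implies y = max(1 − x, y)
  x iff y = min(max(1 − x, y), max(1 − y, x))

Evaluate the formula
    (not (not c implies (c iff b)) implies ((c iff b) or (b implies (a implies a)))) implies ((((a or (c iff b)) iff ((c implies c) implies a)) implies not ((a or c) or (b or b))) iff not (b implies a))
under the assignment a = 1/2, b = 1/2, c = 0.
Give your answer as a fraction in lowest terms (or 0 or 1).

1/2

not c = not 0 = 1
c iff b = 0 iff 1/2 = 1/2
not c implies (c iff b) = 1 implies 1/2 = 1/2
not (not c implies (c iff b)) = not 1/2 = 1/2
c iff b = 0 iff 1/2 = 1/2
a implies a = 1/2 implies 1/2 = 1/2
b implies (a implies a) = 1/2 implies 1/2 = 1/2
(c iff b) or (b implies (a implies a)) = 1/2 or 1/2 = 1/2
not (not c implies (c iff b)) implies ((c iff b) or (b implies (a implies a))) = 1/2 implies 1/2 = 1/2
c iff b = 0 iff 1/2 = 1/2
a or (c iff b) = 1/2 or 1/2 = 1/2
c implies c = 0 implies 0 = 1
(c implies c) implies a = 1 implies 1/2 = 1/2
(a or (c iff b)) iff ((c implies c) implies a) = 1/2 iff 1/2 = 1/2
a or c = 1/2 or 0 = 1/2
b or b = 1/2 or 1/2 = 1/2
(a or c) or (b or b) = 1/2 or 1/2 = 1/2
not ((a or c) or (b or b)) = not 1/2 = 1/2
((a or (c iff b)) iff ((c implies c) implies a)) implies not ((a or c) or (b or b)) = 1/2 implies 1/2 = 1/2
b implies a = 1/2 implies 1/2 = 1/2
not (b implies a) = not 1/2 = 1/2
(((a or (c iff b)) iff ((c implies c) implies a)) implies not ((a or c) or (b or b))) iff not (b implies a) = 1/2 iff 1/2 = 1/2
(not (not c implies (c iff b)) implies ((c iff b) or (b implies (a implies a)))) implies ((((a or (c iff b)) iff ((c implies c) implies a)) implies not ((a or c) or (b or b))) iff not (b implies a)) = 1/2 implies 1/2 = 1/2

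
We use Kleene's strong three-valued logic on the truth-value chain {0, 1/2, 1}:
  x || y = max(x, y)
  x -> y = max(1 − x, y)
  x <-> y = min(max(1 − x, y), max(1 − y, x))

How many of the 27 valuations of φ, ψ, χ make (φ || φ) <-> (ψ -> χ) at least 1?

value 1: 6 assignments (counts)
value 1/2: 15 assignments
value 0: 6 assignments
So 6 of the 27 assignments meet the threshold.

6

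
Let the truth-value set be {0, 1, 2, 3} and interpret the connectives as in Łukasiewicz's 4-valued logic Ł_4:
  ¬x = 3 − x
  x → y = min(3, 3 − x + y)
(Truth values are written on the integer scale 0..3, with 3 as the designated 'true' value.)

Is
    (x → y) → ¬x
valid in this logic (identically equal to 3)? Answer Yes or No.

Counterexample: take x = 1, y = 1.
x → y = 1 → 1 = 3
¬x = ¬1 = 2
(x → y) → ¬x = 3 → 2 = 2
This gives 2 ≠ 3.

No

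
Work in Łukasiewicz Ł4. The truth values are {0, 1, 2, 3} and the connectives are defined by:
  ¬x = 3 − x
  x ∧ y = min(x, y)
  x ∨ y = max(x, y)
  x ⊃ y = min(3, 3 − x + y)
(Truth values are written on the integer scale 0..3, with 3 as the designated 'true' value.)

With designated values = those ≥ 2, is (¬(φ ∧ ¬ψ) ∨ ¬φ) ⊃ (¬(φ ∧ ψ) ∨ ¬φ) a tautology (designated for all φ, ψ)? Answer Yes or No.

No

Counterexample: take φ = 2, ψ = 3.
¬ψ = ¬3 = 0
φ ∧ ¬ψ = 2 ∧ 0 = 0
¬(φ ∧ ¬ψ) = ¬0 = 3
¬φ = ¬2 = 1
¬(φ ∧ ¬ψ) ∨ ¬φ = 3 ∨ 1 = 3
φ ∧ ψ = 2 ∧ 3 = 2
¬(φ ∧ ψ) = ¬2 = 1
¬φ = ¬2 = 1
¬(φ ∧ ψ) ∨ ¬φ = 1 ∨ 1 = 1
(¬(φ ∧ ¬ψ) ∨ ¬φ) ⊃ (¬(φ ∧ ψ) ∨ ¬φ) = 3 ⊃ 1 = 1
This gives 1, which is below 2.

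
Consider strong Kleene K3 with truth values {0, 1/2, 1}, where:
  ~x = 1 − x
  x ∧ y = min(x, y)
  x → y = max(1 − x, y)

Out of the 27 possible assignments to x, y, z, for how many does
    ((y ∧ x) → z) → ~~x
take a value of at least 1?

value 1: 9 assignments (counts)
value 1/2: 9 assignments
value 0: 9 assignments
So 9 of the 27 assignments meet the threshold.

9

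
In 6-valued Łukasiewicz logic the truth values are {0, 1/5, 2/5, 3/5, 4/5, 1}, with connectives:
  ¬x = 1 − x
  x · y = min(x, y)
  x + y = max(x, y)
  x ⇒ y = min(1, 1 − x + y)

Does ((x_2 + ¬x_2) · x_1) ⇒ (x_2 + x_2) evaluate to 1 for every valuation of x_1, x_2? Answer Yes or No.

No

Counterexample: take x_1 = 1/5, x_2 = 0.
¬x_2 = ¬0 = 1
x_2 + ¬x_2 = 0 + 1 = 1
(x_2 + ¬x_2) · x_1 = 1 · 1/5 = 1/5
x_2 + x_2 = 0 + 0 = 0
((x_2 + ¬x_2) · x_1) ⇒ (x_2 + x_2) = 1/5 ⇒ 0 = 4/5
This gives 4/5 ≠ 1.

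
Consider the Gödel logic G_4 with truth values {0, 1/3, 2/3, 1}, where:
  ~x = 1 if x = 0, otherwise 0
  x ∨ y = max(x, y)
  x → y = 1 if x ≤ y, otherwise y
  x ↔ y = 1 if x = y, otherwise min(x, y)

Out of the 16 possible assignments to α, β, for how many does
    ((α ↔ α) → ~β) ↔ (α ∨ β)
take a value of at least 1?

1

α = 0, β = 0 ↦ 0  <
α = 0, β = 1/3 ↦ 0  <
α = 0, β = 2/3 ↦ 0  <
α = 0, β = 1 ↦ 0  <
α = 1/3, β = 0 ↦ 1/3  <
α = 1/3, β = 1/3 ↦ 0  <
α = 1/3, β = 2/3 ↦ 0  <
α = 1/3, β = 1 ↦ 0  <
α = 2/3, β = 0 ↦ 2/3  <
α = 2/3, β = 1/3 ↦ 0  <
α = 2/3, β = 2/3 ↦ 0  <
α = 2/3, β = 1 ↦ 0  <
α = 1, β = 0 ↦ 1  ≥
α = 1, β = 1/3 ↦ 0  <
α = 1, β = 2/3 ↦ 0  <
α = 1, β = 1 ↦ 0  <
So 1 of the 16 assignments meets the threshold.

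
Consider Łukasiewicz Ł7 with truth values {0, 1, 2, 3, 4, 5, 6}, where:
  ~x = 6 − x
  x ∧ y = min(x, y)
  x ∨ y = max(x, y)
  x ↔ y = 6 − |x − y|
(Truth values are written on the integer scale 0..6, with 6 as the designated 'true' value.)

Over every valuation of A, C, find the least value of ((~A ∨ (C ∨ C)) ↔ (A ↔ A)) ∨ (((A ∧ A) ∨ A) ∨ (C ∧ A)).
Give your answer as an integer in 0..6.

Take A = 3, C = 0:
~A = ~3 = 3
C ∨ C = 0 ∨ 0 = 0
~A ∨ (C ∨ C) = 3 ∨ 0 = 3
A ↔ A = 3 ↔ 3 = 6
(~A ∨ (C ∨ C)) ↔ (A ↔ A) = 3 ↔ 6 = 3
A ∧ A = 3 ∧ 3 = 3
(A ∧ A) ∨ A = 3 ∨ 3 = 3
C ∧ A = 0 ∧ 3 = 0
((A ∧ A) ∨ A) ∨ (C ∧ A) = 3 ∨ 0 = 3
((~A ∨ (C ∨ C)) ↔ (A ↔ A)) ∨ (((A ∧ A) ∨ A) ∨ (C ∧ A)) = 3 ∨ 3 = 3
No assignment yields a value below 3, so this is the minimum.

3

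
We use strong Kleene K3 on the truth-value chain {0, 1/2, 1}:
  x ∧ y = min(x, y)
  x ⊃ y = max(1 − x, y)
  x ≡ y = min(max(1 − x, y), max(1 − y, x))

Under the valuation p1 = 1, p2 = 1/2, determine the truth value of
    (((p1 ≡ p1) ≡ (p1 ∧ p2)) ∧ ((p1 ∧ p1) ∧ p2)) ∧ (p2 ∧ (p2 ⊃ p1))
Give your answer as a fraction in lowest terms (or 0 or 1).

p1 ≡ p1 = 1 ≡ 1 = 1
p1 ∧ p2 = 1 ∧ 1/2 = 1/2
(p1 ≡ p1) ≡ (p1 ∧ p2) = 1 ≡ 1/2 = 1/2
p1 ∧ p1 = 1 ∧ 1 = 1
(p1 ∧ p1) ∧ p2 = 1 ∧ 1/2 = 1/2
((p1 ≡ p1) ≡ (p1 ∧ p2)) ∧ ((p1 ∧ p1) ∧ p2) = 1/2 ∧ 1/2 = 1/2
p2 ⊃ p1 = 1/2 ⊃ 1 = 1
p2 ∧ (p2 ⊃ p1) = 1/2 ∧ 1 = 1/2
(((p1 ≡ p1) ≡ (p1 ∧ p2)) ∧ ((p1 ∧ p1) ∧ p2)) ∧ (p2 ∧ (p2 ⊃ p1)) = 1/2 ∧ 1/2 = 1/2

1/2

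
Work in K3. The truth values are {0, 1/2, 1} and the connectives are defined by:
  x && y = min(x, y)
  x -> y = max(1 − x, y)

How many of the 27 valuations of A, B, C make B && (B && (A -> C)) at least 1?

value 1: 5 assignments (counts)
value 1/2: 11 assignments
value 0: 11 assignments
So 5 of the 27 assignments meet the threshold.

5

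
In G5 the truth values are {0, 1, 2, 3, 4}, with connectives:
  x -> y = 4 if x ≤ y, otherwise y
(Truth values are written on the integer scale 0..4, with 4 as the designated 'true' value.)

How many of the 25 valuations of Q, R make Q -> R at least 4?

value 4: 15 assignments (counts)
value 3: 1 assignment
value 2: 2 assignments
value 1: 3 assignments
value 0: 4 assignments
So 15 of the 25 assignments meet the threshold.

15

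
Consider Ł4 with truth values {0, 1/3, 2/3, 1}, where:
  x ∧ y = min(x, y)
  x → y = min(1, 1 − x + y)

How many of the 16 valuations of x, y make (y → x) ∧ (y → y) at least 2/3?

13

x = 0, y = 0 ↦ 1  ≥
x = 0, y = 1/3 ↦ 2/3  ≥
x = 0, y = 2/3 ↦ 1/3  <
x = 0, y = 1 ↦ 0  <
x = 1/3, y = 0 ↦ 1  ≥
x = 1/3, y = 1/3 ↦ 1  ≥
x = 1/3, y = 2/3 ↦ 2/3  ≥
x = 1/3, y = 1 ↦ 1/3  <
x = 2/3, y = 0 ↦ 1  ≥
x = 2/3, y = 1/3 ↦ 1  ≥
x = 2/3, y = 2/3 ↦ 1  ≥
x = 2/3, y = 1 ↦ 2/3  ≥
x = 1, y = 0 ↦ 1  ≥
x = 1, y = 1/3 ↦ 1  ≥
x = 1, y = 2/3 ↦ 1  ≥
x = 1, y = 1 ↦ 1  ≥
So 13 of the 16 assignments meet the threshold.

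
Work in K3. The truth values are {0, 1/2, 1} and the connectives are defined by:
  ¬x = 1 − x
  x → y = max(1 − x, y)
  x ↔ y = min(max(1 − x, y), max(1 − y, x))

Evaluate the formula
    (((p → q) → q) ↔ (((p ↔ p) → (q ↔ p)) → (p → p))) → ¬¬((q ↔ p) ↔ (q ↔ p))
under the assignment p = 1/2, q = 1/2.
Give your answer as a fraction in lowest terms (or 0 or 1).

p → q = 1/2 → 1/2 = 1/2
(p → q) → q = 1/2 → 1/2 = 1/2
p ↔ p = 1/2 ↔ 1/2 = 1/2
q ↔ p = 1/2 ↔ 1/2 = 1/2
(p ↔ p) → (q ↔ p) = 1/2 → 1/2 = 1/2
p → p = 1/2 → 1/2 = 1/2
((p ↔ p) → (q ↔ p)) → (p → p) = 1/2 → 1/2 = 1/2
((p → q) → q) ↔ (((p ↔ p) → (q ↔ p)) → (p → p)) = 1/2 ↔ 1/2 = 1/2
q ↔ p = 1/2 ↔ 1/2 = 1/2
q ↔ p = 1/2 ↔ 1/2 = 1/2
(q ↔ p) ↔ (q ↔ p) = 1/2 ↔ 1/2 = 1/2
¬((q ↔ p) ↔ (q ↔ p)) = ¬1/2 = 1/2
¬¬((q ↔ p) ↔ (q ↔ p)) = ¬1/2 = 1/2
(((p → q) → q) ↔ (((p ↔ p) → (q ↔ p)) → (p → p))) → ¬¬((q ↔ p) ↔ (q ↔ p)) = 1/2 → 1/2 = 1/2

1/2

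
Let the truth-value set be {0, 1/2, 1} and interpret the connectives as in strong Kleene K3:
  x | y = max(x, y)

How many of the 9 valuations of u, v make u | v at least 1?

5

u = 0, v = 0 ↦ 0  <
u = 0, v = 1/2 ↦ 1/2  <
u = 0, v = 1 ↦ 1  ≥
u = 1/2, v = 0 ↦ 1/2  <
u = 1/2, v = 1/2 ↦ 1/2  <
u = 1/2, v = 1 ↦ 1  ≥
u = 1, v = 0 ↦ 1  ≥
u = 1, v = 1/2 ↦ 1  ≥
u = 1, v = 1 ↦ 1  ≥
So 5 of the 9 assignments meet the threshold.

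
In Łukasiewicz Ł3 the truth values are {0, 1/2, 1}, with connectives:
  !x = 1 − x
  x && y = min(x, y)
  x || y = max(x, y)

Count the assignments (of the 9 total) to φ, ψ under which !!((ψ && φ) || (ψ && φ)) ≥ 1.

1

φ = 0, ψ = 0 ↦ 0  <
φ = 0, ψ = 1/2 ↦ 0  <
φ = 0, ψ = 1 ↦ 0  <
φ = 1/2, ψ = 0 ↦ 0  <
φ = 1/2, ψ = 1/2 ↦ 1/2  <
φ = 1/2, ψ = 1 ↦ 1/2  <
φ = 1, ψ = 0 ↦ 0  <
φ = 1, ψ = 1/2 ↦ 1/2  <
φ = 1, ψ = 1 ↦ 1  ≥
So 1 of the 9 assignments meets the threshold.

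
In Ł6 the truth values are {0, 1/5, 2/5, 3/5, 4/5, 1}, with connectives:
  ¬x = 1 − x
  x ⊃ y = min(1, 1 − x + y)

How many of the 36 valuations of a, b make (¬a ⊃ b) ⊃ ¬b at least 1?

12

value 1: 12 assignments (counts)
value 4/5: 4 assignments
value 3/5: 4 assignments
value 2/5: 5 assignments
value 1/5: 5 assignments
value 0: 6 assignments
So 12 of the 36 assignments meet the threshold.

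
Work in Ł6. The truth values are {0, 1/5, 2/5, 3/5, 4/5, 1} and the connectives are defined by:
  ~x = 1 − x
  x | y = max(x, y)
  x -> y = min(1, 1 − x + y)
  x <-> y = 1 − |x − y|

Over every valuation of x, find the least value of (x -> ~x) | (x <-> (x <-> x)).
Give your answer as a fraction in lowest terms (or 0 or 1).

Take x = 3/5:
~x = ~3/5 = 2/5
x -> ~x = 3/5 -> 2/5 = 4/5
x <-> x = 3/5 <-> 3/5 = 1
x <-> (x <-> x) = 3/5 <-> 1 = 3/5
(x -> ~x) | (x <-> (x <-> x)) = 4/5 | 3/5 = 4/5
No assignment yields a value below 4/5, so this is the minimum.

4/5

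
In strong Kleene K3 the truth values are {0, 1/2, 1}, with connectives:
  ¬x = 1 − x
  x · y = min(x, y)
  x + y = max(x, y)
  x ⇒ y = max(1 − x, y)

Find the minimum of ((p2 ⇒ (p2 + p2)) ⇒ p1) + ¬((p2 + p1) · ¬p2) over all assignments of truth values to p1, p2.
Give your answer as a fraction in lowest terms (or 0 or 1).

Take p1 = 0, p2 = 1/2:
p2 + p2 = 1/2 + 1/2 = 1/2
p2 ⇒ (p2 + p2) = 1/2 ⇒ 1/2 = 1/2
(p2 ⇒ (p2 + p2)) ⇒ p1 = 1/2 ⇒ 0 = 1/2
p2 + p1 = 1/2 + 0 = 1/2
¬p2 = ¬1/2 = 1/2
(p2 + p1) · ¬p2 = 1/2 · 1/2 = 1/2
¬((p2 + p1) · ¬p2) = ¬1/2 = 1/2
((p2 ⇒ (p2 + p2)) ⇒ p1) + ¬((p2 + p1) · ¬p2) = 1/2 + 1/2 = 1/2
No assignment yields a value below 1/2, so this is the minimum.

1/2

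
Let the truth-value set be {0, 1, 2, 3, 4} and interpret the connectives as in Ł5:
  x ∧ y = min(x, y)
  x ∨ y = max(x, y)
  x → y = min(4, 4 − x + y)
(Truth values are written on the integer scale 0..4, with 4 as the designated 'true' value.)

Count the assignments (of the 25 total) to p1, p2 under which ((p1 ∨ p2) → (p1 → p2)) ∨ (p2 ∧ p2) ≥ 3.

value 4: 19 assignments (counts)
value 3: 2 assignments (counts)
value 2: 2 assignments
value 1: 1 assignment
value 0: 1 assignment
So 21 of the 25 assignments meet the threshold.

21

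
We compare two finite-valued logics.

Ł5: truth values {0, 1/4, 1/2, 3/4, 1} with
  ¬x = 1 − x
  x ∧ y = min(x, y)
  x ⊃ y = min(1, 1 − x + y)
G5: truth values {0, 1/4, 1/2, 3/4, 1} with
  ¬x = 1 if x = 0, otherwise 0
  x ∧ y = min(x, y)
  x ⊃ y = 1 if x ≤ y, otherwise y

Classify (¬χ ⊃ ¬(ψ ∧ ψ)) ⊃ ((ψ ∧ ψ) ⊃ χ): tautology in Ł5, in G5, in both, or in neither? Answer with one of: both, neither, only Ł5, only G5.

only Ł5

In Ł5: every assignment gives 1 — tautology.
In G5: at ψ = 1/2, χ = 1/4 the value is 1/4 — not a tautology.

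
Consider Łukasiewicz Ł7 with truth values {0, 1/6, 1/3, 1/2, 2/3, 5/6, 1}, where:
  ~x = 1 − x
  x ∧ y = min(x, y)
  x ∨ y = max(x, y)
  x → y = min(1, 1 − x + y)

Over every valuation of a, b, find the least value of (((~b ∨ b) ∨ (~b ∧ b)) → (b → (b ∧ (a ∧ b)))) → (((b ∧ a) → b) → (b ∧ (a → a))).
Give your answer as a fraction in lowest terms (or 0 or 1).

Take a = 0, b = 0:
~b = ~0 = 1
~b ∨ b = 1 ∨ 0 = 1
~b = ~0 = 1
~b ∧ b = 1 ∧ 0 = 0
(~b ∨ b) ∨ (~b ∧ b) = 1 ∨ 0 = 1
a ∧ b = 0 ∧ 0 = 0
b ∧ (a ∧ b) = 0 ∧ 0 = 0
b → (b ∧ (a ∧ b)) = 0 → 0 = 1
((~b ∨ b) ∨ (~b ∧ b)) → (b → (b ∧ (a ∧ b))) = 1 → 1 = 1
b ∧ a = 0 ∧ 0 = 0
(b ∧ a) → b = 0 → 0 = 1
a → a = 0 → 0 = 1
b ∧ (a → a) = 0 ∧ 1 = 0
((b ∧ a) → b) → (b ∧ (a → a)) = 1 → 0 = 0
(((~b ∨ b) ∨ (~b ∧ b)) → (b → (b ∧ (a ∧ b)))) → (((b ∧ a) → b) → (b ∧ (a → a))) = 1 → 0 = 0
No assignment yields a value below 0, so this is the minimum.

0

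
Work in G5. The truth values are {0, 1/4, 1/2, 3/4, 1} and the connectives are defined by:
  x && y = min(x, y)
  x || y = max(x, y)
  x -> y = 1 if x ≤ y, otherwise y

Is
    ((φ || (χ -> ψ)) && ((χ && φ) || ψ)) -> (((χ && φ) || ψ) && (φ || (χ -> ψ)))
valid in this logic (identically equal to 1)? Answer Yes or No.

Yes

At φ = 1/4, ψ = 0, χ = 3/4, for instance:
χ -> ψ = 3/4 -> 0 = 0
φ || (χ -> ψ) = 1/4 || 0 = 1/4
χ && φ = 3/4 && 1/4 = 1/4
(χ && φ) || ψ = 1/4 || 0 = 1/4
(φ || (χ -> ψ)) && ((χ && φ) || ψ) = 1/4 && 1/4 = 1/4
((χ && φ) || ψ) && (φ || (χ -> ψ)) = 1/4 && 1/4 = 1/4
((φ || (χ -> ψ)) && ((χ && φ) || ψ)) -> (((χ && φ) || ψ) && (φ || (χ -> ψ))) = 1/4 -> 1/4 = 1
and checking the remaining 124 assignments likewise gives ≥ 1 in every case.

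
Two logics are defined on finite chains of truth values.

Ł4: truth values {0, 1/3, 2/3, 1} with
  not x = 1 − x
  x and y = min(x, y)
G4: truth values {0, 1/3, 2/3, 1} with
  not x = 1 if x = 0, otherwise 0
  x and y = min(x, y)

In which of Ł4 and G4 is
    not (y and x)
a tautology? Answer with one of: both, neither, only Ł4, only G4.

In Ł4: at x = 1/3, y = 1/3 the value is 2/3 — not a tautology.
In G4: at x = 1/3, y = 1/3 the value is 0 — not a tautology.

neither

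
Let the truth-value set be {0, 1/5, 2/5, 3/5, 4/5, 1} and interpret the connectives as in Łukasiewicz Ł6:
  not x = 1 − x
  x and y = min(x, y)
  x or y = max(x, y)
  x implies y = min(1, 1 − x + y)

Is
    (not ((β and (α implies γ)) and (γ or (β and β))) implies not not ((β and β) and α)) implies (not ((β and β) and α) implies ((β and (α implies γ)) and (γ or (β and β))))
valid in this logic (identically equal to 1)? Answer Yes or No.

Yes

At α = 3/5, β = 2/5, γ = 1, for instance:
α implies γ = 3/5 implies 1 = 1
β and (α implies γ) = 2/5 and 1 = 2/5
β and β = 2/5 and 2/5 = 2/5
γ or (β and β) = 1 or 2/5 = 1
(β and (α implies γ)) and (γ or (β and β)) = 2/5 and 1 = 2/5
not ((β and (α implies γ)) and (γ or (β and β))) = not 2/5 = 3/5
β and β = 2/5 and 2/5 = 2/5
(β and β) and α = 2/5 and 3/5 = 2/5
not ((β and β) and α) = not 2/5 = 3/5
not not ((β and β) and α) = not 3/5 = 2/5
not ((β and (α implies γ)) and (γ or (β and β))) implies not not ((β and β) and α) = 3/5 implies 2/5 = 4/5
not ((β and β) and α) implies ((β and (α implies γ)) and (γ or (β and β))) = 3/5 implies 2/5 = 4/5
(not ((β and (α implies γ)) and (γ or (β and β))) implies not not ((β and β) and α)) implies (not ((β and β) and α) implies ((β and (α implies γ)) and (γ or (β and β)))) = 4/5 implies 4/5 = 1
and checking the remaining 215 assignments likewise gives ≥ 1 in every case.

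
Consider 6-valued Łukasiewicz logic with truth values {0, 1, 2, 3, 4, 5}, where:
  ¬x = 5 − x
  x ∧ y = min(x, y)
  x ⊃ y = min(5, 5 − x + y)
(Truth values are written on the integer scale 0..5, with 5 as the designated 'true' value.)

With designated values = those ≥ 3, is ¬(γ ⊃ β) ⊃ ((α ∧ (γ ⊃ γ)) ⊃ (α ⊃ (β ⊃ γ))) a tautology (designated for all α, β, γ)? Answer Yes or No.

At α = 4, β = 0, γ = 5, for instance:
γ ⊃ β = 5 ⊃ 0 = 0
¬(γ ⊃ β) = ¬0 = 5
γ ⊃ γ = 5 ⊃ 5 = 5
α ∧ (γ ⊃ γ) = 4 ∧ 5 = 4
β ⊃ γ = 0 ⊃ 5 = 5
α ⊃ (β ⊃ γ) = 4 ⊃ 5 = 5
(α ∧ (γ ⊃ γ)) ⊃ (α ⊃ (β ⊃ γ)) = 4 ⊃ 5 = 5
¬(γ ⊃ β) ⊃ ((α ∧ (γ ⊃ γ)) ⊃ (α ⊃ (β ⊃ γ))) = 5 ⊃ 5 = 5
and checking the remaining 215 assignments likewise gives ≥ 3 in every case.

Yes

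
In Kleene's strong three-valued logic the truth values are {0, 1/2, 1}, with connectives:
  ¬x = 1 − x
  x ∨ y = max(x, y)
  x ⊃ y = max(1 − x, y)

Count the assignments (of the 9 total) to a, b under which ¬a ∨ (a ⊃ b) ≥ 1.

5

a = 0, b = 0 ↦ 1  ≥
a = 0, b = 1/2 ↦ 1  ≥
a = 0, b = 1 ↦ 1  ≥
a = 1/2, b = 0 ↦ 1/2  <
a = 1/2, b = 1/2 ↦ 1/2  <
a = 1/2, b = 1 ↦ 1  ≥
a = 1, b = 0 ↦ 0  <
a = 1, b = 1/2 ↦ 1/2  <
a = 1, b = 1 ↦ 1  ≥
So 5 of the 9 assignments meet the threshold.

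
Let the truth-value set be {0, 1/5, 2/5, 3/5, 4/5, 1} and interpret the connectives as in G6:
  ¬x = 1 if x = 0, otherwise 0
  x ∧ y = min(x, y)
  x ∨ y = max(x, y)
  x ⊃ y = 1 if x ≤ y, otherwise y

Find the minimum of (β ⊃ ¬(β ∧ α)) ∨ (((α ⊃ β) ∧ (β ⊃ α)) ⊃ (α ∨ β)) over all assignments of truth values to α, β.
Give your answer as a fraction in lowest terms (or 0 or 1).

1/5

Take α = 1/5, β = 1/5:
β ∧ α = 1/5 ∧ 1/5 = 1/5
¬(β ∧ α) = ¬1/5 = 0
β ⊃ ¬(β ∧ α) = 1/5 ⊃ 0 = 0
α ⊃ β = 1/5 ⊃ 1/5 = 1
β ⊃ α = 1/5 ⊃ 1/5 = 1
(α ⊃ β) ∧ (β ⊃ α) = 1 ∧ 1 = 1
α ∨ β = 1/5 ∨ 1/5 = 1/5
((α ⊃ β) ∧ (β ⊃ α)) ⊃ (α ∨ β) = 1 ⊃ 1/5 = 1/5
(β ⊃ ¬(β ∧ α)) ∨ (((α ⊃ β) ∧ (β ⊃ α)) ⊃ (α ∨ β)) = 0 ∨ 1/5 = 1/5
No assignment yields a value below 1/5, so this is the minimum.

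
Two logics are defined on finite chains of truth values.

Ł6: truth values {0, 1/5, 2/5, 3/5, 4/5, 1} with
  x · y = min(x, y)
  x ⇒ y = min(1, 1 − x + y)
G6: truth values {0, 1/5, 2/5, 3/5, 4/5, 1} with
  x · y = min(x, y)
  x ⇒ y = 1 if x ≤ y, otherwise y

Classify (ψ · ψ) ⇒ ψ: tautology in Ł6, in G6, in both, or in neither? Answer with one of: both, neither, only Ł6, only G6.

In Ł6: every assignment gives 1 — tautology.
In G6: every assignment gives 1 — tautology.

both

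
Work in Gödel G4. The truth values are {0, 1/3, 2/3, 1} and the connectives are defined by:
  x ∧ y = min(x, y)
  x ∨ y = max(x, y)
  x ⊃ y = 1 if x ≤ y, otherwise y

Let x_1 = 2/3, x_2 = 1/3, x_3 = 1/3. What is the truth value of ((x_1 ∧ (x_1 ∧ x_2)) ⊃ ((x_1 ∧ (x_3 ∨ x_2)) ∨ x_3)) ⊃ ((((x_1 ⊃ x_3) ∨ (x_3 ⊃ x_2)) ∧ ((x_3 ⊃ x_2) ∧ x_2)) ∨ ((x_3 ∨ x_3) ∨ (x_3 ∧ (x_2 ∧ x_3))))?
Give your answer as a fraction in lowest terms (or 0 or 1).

x_1 ∧ x_2 = 2/3 ∧ 1/3 = 1/3
x_1 ∧ (x_1 ∧ x_2) = 2/3 ∧ 1/3 = 1/3
x_3 ∨ x_2 = 1/3 ∨ 1/3 = 1/3
x_1 ∧ (x_3 ∨ x_2) = 2/3 ∧ 1/3 = 1/3
(x_1 ∧ (x_3 ∨ x_2)) ∨ x_3 = 1/3 ∨ 1/3 = 1/3
(x_1 ∧ (x_1 ∧ x_2)) ⊃ ((x_1 ∧ (x_3 ∨ x_2)) ∨ x_3) = 1/3 ⊃ 1/3 = 1
x_1 ⊃ x_3 = 2/3 ⊃ 1/3 = 1/3
x_3 ⊃ x_2 = 1/3 ⊃ 1/3 = 1
(x_1 ⊃ x_3) ∨ (x_3 ⊃ x_2) = 1/3 ∨ 1 = 1
x_3 ⊃ x_2 = 1/3 ⊃ 1/3 = 1
(x_3 ⊃ x_2) ∧ x_2 = 1 ∧ 1/3 = 1/3
((x_1 ⊃ x_3) ∨ (x_3 ⊃ x_2)) ∧ ((x_3 ⊃ x_2) ∧ x_2) = 1 ∧ 1/3 = 1/3
x_3 ∨ x_3 = 1/3 ∨ 1/3 = 1/3
x_2 ∧ x_3 = 1/3 ∧ 1/3 = 1/3
x_3 ∧ (x_2 ∧ x_3) = 1/3 ∧ 1/3 = 1/3
(x_3 ∨ x_3) ∨ (x_3 ∧ (x_2 ∧ x_3)) = 1/3 ∨ 1/3 = 1/3
(((x_1 ⊃ x_3) ∨ (x_3 ⊃ x_2)) ∧ ((x_3 ⊃ x_2) ∧ x_2)) ∨ ((x_3 ∨ x_3) ∨ (x_3 ∧ (x_2 ∧ x_3))) = 1/3 ∨ 1/3 = 1/3
((x_1 ∧ (x_1 ∧ x_2)) ⊃ ((x_1 ∧ (x_3 ∨ x_2)) ∨ x_3)) ⊃ ((((x_1 ⊃ x_3) ∨ (x_3 ⊃ x_2)) ∧ ((x_3 ⊃ x_2) ∧ x_2)) ∨ ((x_3 ∨ x_3) ∨ (x_3 ∧ (x_2 ∧ x_3)))) = 1 ⊃ 1/3 = 1/3

1/3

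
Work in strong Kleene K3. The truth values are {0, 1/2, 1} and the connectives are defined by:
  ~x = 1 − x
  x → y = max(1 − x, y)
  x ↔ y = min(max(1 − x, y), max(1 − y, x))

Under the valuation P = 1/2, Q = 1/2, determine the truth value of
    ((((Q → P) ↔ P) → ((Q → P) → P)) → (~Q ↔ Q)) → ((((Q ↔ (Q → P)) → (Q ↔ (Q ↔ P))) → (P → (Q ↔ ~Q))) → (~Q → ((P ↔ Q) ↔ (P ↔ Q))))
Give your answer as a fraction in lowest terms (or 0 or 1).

Q → P = 1/2 → 1/2 = 1/2
(Q → P) ↔ P = 1/2 ↔ 1/2 = 1/2
Q → P = 1/2 → 1/2 = 1/2
(Q → P) → P = 1/2 → 1/2 = 1/2
((Q → P) ↔ P) → ((Q → P) → P) = 1/2 → 1/2 = 1/2
~Q = ~1/2 = 1/2
~Q ↔ Q = 1/2 ↔ 1/2 = 1/2
(((Q → P) ↔ P) → ((Q → P) → P)) → (~Q ↔ Q) = 1/2 → 1/2 = 1/2
Q → P = 1/2 → 1/2 = 1/2
Q ↔ (Q → P) = 1/2 ↔ 1/2 = 1/2
Q ↔ P = 1/2 ↔ 1/2 = 1/2
Q ↔ (Q ↔ P) = 1/2 ↔ 1/2 = 1/2
(Q ↔ (Q → P)) → (Q ↔ (Q ↔ P)) = 1/2 → 1/2 = 1/2
~Q = ~1/2 = 1/2
Q ↔ ~Q = 1/2 ↔ 1/2 = 1/2
P → (Q ↔ ~Q) = 1/2 → 1/2 = 1/2
((Q ↔ (Q → P)) → (Q ↔ (Q ↔ P))) → (P → (Q ↔ ~Q)) = 1/2 → 1/2 = 1/2
~Q = ~1/2 = 1/2
P ↔ Q = 1/2 ↔ 1/2 = 1/2
P ↔ Q = 1/2 ↔ 1/2 = 1/2
(P ↔ Q) ↔ (P ↔ Q) = 1/2 ↔ 1/2 = 1/2
~Q → ((P ↔ Q) ↔ (P ↔ Q)) = 1/2 → 1/2 = 1/2
(((Q ↔ (Q → P)) → (Q ↔ (Q ↔ P))) → (P → (Q ↔ ~Q))) → (~Q → ((P ↔ Q) ↔ (P ↔ Q))) = 1/2 → 1/2 = 1/2
((((Q → P) ↔ P) → ((Q → P) → P)) → (~Q ↔ Q)) → ((((Q ↔ (Q → P)) → (Q ↔ (Q ↔ P))) → (P → (Q ↔ ~Q))) → (~Q → ((P ↔ Q) ↔ (P ↔ Q)))) = 1/2 → 1/2 = 1/2

1/2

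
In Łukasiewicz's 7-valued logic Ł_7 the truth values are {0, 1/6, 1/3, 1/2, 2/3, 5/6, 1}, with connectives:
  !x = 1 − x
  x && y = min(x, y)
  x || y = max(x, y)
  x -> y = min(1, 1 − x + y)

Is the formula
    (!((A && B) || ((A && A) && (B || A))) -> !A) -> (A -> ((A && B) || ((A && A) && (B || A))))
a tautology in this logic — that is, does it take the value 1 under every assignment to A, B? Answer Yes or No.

At A = 5/6, B = 1/2, for instance:
A && B = 5/6 && 1/2 = 1/2
A && A = 5/6 && 5/6 = 5/6
B || A = 1/2 || 5/6 = 5/6
(A && A) && (B || A) = 5/6 && 5/6 = 5/6
(A && B) || ((A && A) && (B || A)) = 1/2 || 5/6 = 5/6
!((A && B) || ((A && A) && (B || A))) = !5/6 = 1/6
!A = !5/6 = 1/6
!((A && B) || ((A && A) && (B || A))) -> !A = 1/6 -> 1/6 = 1
A -> ((A && B) || ((A && A) && (B || A))) = 5/6 -> 5/6 = 1
(!((A && B) || ((A && A) && (B || A))) -> !A) -> (A -> ((A && B) || ((A && A) && (B || A)))) = 1 -> 1 = 1
and checking the remaining 48 assignments likewise gives ≥ 1 in every case.

Yes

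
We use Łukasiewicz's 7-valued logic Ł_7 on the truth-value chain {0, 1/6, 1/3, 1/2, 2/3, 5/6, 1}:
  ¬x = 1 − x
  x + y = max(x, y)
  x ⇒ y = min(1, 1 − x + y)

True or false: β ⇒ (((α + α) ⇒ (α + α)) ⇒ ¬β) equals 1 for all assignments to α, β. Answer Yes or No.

No

Counterexample: take α = 0, β = 2/3.
α + α = 0 + 0 = 0
α + α = 0 + 0 = 0
(α + α) ⇒ (α + α) = 0 ⇒ 0 = 1
¬β = ¬2/3 = 1/3
((α + α) ⇒ (α + α)) ⇒ ¬β = 1 ⇒ 1/3 = 1/3
β ⇒ (((α + α) ⇒ (α + α)) ⇒ ¬β) = 2/3 ⇒ 1/3 = 2/3
This gives 2/3 ≠ 1.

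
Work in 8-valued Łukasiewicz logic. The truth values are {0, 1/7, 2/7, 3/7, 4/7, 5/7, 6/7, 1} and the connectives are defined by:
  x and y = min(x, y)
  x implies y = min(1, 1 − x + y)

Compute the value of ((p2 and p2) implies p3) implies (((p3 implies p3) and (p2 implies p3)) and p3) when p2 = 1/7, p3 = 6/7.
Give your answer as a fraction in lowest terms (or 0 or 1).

6/7

p2 and p2 = 1/7 and 1/7 = 1/7
(p2 and p2) implies p3 = 1/7 implies 6/7 = 1
p3 implies p3 = 6/7 implies 6/7 = 1
p2 implies p3 = 1/7 implies 6/7 = 1
(p3 implies p3) and (p2 implies p3) = 1 and 1 = 1
((p3 implies p3) and (p2 implies p3)) and p3 = 1 and 6/7 = 6/7
((p2 and p2) implies p3) implies (((p3 implies p3) and (p2 implies p3)) and p3) = 1 implies 6/7 = 6/7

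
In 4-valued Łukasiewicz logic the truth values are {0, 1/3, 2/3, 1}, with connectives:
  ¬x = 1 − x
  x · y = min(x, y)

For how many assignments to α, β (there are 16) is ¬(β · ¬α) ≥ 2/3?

α = 0, β = 0 ↦ 1  ≥
α = 0, β = 1/3 ↦ 2/3  ≥
α = 0, β = 2/3 ↦ 1/3  <
α = 0, β = 1 ↦ 0  <
α = 1/3, β = 0 ↦ 1  ≥
α = 1/3, β = 1/3 ↦ 2/3  ≥
α = 1/3, β = 2/3 ↦ 1/3  <
α = 1/3, β = 1 ↦ 1/3  <
α = 2/3, β = 0 ↦ 1  ≥
α = 2/3, β = 1/3 ↦ 2/3  ≥
α = 2/3, β = 2/3 ↦ 2/3  ≥
α = 2/3, β = 1 ↦ 2/3  ≥
α = 1, β = 0 ↦ 1  ≥
α = 1, β = 1/3 ↦ 1  ≥
α = 1, β = 2/3 ↦ 1  ≥
α = 1, β = 1 ↦ 1  ≥
So 12 of the 16 assignments meet the threshold.

12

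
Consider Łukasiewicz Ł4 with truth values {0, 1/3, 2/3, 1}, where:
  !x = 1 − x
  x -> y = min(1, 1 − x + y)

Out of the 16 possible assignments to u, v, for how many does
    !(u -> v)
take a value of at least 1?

1

u = 0, v = 0 ↦ 0  <
u = 0, v = 1/3 ↦ 0  <
u = 0, v = 2/3 ↦ 0  <
u = 0, v = 1 ↦ 0  <
u = 1/3, v = 0 ↦ 1/3  <
u = 1/3, v = 1/3 ↦ 0  <
u = 1/3, v = 2/3 ↦ 0  <
u = 1/3, v = 1 ↦ 0  <
u = 2/3, v = 0 ↦ 2/3  <
u = 2/3, v = 1/3 ↦ 1/3  <
u = 2/3, v = 2/3 ↦ 0  <
u = 2/3, v = 1 ↦ 0  <
u = 1, v = 0 ↦ 1  ≥
u = 1, v = 1/3 ↦ 2/3  <
u = 1, v = 2/3 ↦ 1/3  <
u = 1, v = 1 ↦ 0  <
So 1 of the 16 assignments meets the threshold.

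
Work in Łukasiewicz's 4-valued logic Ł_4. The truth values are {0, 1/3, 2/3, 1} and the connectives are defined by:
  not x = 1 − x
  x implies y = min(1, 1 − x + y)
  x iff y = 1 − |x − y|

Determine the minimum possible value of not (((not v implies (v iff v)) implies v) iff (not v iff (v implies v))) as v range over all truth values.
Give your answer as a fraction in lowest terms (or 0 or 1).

1/3

Take v = 1/3:
not v = not 1/3 = 2/3
v iff v = 1/3 iff 1/3 = 1
not v implies (v iff v) = 2/3 implies 1 = 1
(not v implies (v iff v)) implies v = 1 implies 1/3 = 1/3
not v = not 1/3 = 2/3
v implies v = 1/3 implies 1/3 = 1
not v iff (v implies v) = 2/3 iff 1 = 2/3
((not v implies (v iff v)) implies v) iff (not v iff (v implies v)) = 1/3 iff 2/3 = 2/3
not (((not v implies (v iff v)) implies v) iff (not v iff (v implies v))) = not 2/3 = 1/3
No assignment yields a value below 1/3, so this is the minimum.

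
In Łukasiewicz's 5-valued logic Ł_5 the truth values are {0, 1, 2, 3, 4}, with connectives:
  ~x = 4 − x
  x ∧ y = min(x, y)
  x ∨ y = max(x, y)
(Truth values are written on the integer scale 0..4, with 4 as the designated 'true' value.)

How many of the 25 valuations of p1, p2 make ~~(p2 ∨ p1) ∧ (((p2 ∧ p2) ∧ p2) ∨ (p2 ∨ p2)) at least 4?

value 4: 5 assignments (counts)
value 3: 5 assignments
value 2: 5 assignments
value 1: 5 assignments
value 0: 5 assignments
So 5 of the 25 assignments meet the threshold.

5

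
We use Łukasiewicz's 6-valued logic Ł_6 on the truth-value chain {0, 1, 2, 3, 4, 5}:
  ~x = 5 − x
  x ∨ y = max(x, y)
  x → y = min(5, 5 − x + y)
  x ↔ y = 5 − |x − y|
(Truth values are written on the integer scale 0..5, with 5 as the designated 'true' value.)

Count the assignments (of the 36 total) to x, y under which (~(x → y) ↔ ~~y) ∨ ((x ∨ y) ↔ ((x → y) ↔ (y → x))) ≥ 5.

8

value 5: 8 assignments (counts)
value 4: 15 assignments
value 3: 6 assignments
value 2: 4 assignments
value 1: 1 assignment
value 0: 2 assignments
So 8 of the 36 assignments meet the threshold.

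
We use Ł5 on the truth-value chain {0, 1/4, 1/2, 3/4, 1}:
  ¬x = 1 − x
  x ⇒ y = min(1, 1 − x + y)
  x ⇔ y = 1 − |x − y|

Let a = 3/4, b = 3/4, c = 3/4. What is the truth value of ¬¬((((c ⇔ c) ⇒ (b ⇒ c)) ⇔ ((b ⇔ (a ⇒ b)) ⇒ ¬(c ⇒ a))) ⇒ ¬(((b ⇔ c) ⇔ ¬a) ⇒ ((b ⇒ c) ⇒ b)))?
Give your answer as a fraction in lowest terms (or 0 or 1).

3/4

c ⇔ c = 3/4 ⇔ 3/4 = 1
b ⇒ c = 3/4 ⇒ 3/4 = 1
(c ⇔ c) ⇒ (b ⇒ c) = 1 ⇒ 1 = 1
a ⇒ b = 3/4 ⇒ 3/4 = 1
b ⇔ (a ⇒ b) = 3/4 ⇔ 1 = 3/4
c ⇒ a = 3/4 ⇒ 3/4 = 1
¬(c ⇒ a) = ¬1 = 0
(b ⇔ (a ⇒ b)) ⇒ ¬(c ⇒ a) = 3/4 ⇒ 0 = 1/4
((c ⇔ c) ⇒ (b ⇒ c)) ⇔ ((b ⇔ (a ⇒ b)) ⇒ ¬(c ⇒ a)) = 1 ⇔ 1/4 = 1/4
b ⇔ c = 3/4 ⇔ 3/4 = 1
¬a = ¬3/4 = 1/4
(b ⇔ c) ⇔ ¬a = 1 ⇔ 1/4 = 1/4
b ⇒ c = 3/4 ⇒ 3/4 = 1
(b ⇒ c) ⇒ b = 1 ⇒ 3/4 = 3/4
((b ⇔ c) ⇔ ¬a) ⇒ ((b ⇒ c) ⇒ b) = 1/4 ⇒ 3/4 = 1
¬(((b ⇔ c) ⇔ ¬a) ⇒ ((b ⇒ c) ⇒ b)) = ¬1 = 0
(((c ⇔ c) ⇒ (b ⇒ c)) ⇔ ((b ⇔ (a ⇒ b)) ⇒ ¬(c ⇒ a))) ⇒ ¬(((b ⇔ c) ⇔ ¬a) ⇒ ((b ⇒ c) ⇒ b)) = 1/4 ⇒ 0 = 3/4
¬((((c ⇔ c) ⇒ (b ⇒ c)) ⇔ ((b ⇔ (a ⇒ b)) ⇒ ¬(c ⇒ a))) ⇒ ¬(((b ⇔ c) ⇔ ¬a) ⇒ ((b ⇒ c) ⇒ b))) = ¬3/4 = 1/4
¬¬((((c ⇔ c) ⇒ (b ⇒ c)) ⇔ ((b ⇔ (a ⇒ b)) ⇒ ¬(c ⇒ a))) ⇒ ¬(((b ⇔ c) ⇔ ¬a) ⇒ ((b ⇒ c) ⇒ b))) = ¬1/4 = 3/4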